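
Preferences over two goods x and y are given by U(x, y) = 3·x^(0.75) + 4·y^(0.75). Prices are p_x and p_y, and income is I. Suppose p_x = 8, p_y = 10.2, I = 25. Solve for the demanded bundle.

MRS = MU_x/MU_y = (3/4)·(y/x)^(0.25). Set equal to p_x/p_y.
Hence y/x = ((4/3)·p_x/p_y)^(1/(0.25)), i.e. raised to the 4 power.
Substitute y = (y/x)·x into the budget: x* = I/(p_x + p_y·(y/x)).
Numerically y/x = 1.195953, so x* = 25/(8 + 10.2·1.195953) = 1.2377 and y* = 1.195953·1.2377 = 1.4802.

x* = 1.2377, y* = 1.4802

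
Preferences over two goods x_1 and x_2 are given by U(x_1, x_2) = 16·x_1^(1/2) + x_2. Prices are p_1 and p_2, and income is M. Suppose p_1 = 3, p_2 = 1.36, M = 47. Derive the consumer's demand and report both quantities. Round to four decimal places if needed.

Thus x_1* = (8·p_2/p_1)² — independent of M — with the rest of income spent on x_2.
Plugging in: x_1* = (8·1.36/3)² = 13.1527, x_2* = 5.5455.

x_1* = 13.1527, x_2* = 5.5455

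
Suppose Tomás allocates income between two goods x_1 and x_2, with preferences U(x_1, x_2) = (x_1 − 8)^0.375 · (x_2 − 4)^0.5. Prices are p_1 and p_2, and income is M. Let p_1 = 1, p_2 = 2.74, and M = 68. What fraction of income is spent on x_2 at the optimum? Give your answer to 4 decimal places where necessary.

Let x_1' = x_1−8, x_2' = x_2−4. MRS = (3/4)·x_2'/x_1' = p_1/p_2.
Substituting into the budget: x_1* = 8 + 3/7·(M − 8·p_1 − 4·p_2)/p_1, and x_2* = 4 + 4/7·(…)/p_2.
Discretionary income = 68 − 8·1 − 4·2.74 = 49.04; x_1* = 8 + 3/7·49.04/1 = 29.0171; x_2* = 4 + 4/7·49.04/2.74 = 14.2273.
Expenditure on x_2: 2.74·14.2273 = 38.9829; share = 0.5733.

share on x_2 = 0.5733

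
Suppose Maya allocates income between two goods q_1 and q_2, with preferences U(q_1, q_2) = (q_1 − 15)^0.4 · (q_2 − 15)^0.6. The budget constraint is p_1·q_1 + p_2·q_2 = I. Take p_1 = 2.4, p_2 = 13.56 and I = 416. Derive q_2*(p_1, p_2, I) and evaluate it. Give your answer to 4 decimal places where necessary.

q_2* = 22.8142

MRS = (2/3)·(q_2−15)/(q_1−15). Tangency with p_1/p_2 gives q_2−15 = (3/2)·(p_1/p_2)·(q_1−15).
Substituting into the budget: q_1* = 15 + 0.4·(I − 15·p_1 − 15·p_2)/p_1, and q_2* = 15 + 0.6·(…)/p_2.
Discretionary income = 416 − 15·2.4 − 15·13.56 = 176.6; q_2* = 15 + 0.6·176.6/13.56 = 22.8142.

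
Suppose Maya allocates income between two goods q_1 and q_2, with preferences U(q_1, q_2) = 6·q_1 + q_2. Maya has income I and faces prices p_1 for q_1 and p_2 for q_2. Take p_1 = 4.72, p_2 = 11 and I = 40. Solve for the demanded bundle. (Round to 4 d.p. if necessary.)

q_1* = 8.4746, q_2* = 0

Numerically: q_1* = 8.4746, q_2* = 0.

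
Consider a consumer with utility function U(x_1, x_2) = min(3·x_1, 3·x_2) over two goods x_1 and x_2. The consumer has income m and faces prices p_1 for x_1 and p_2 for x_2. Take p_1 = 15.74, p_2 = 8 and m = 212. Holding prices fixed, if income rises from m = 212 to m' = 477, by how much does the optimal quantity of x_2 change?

With perfect complements, no substitution: consume in ratio x_1:x_2 = 3:3.
Budget: p_1·x_1 + p_2·x_1 = m, so (3·p_1 + 3·p_2)·x_1 = 3·m.
Demand: x_1*(p_1,p_2,m) = 3·m/(3·p_1 + 3·p_2), x_2* = 3·m/(3·p_1 + 3·p_2).
Here 3·15.74 + 3·8 = 71.22, giving x_2* = 8.9301.
At m' = 477: x_2* = 20.0927. Change: 20.0927 − 8.9301 = 11.1626.

Δx_2* = 11.1626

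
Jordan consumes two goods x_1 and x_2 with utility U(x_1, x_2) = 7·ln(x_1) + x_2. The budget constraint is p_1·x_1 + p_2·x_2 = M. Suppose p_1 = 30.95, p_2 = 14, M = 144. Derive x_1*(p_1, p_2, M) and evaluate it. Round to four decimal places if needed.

So x_1*(p_1,p_2) = 7·p_2/p_1, independent of income; and x_2* = (M − 7·p_2)/p_2.
At the given prices: x_1* = 7·14/30.95 = 3.1664.

x_1* = 3.1664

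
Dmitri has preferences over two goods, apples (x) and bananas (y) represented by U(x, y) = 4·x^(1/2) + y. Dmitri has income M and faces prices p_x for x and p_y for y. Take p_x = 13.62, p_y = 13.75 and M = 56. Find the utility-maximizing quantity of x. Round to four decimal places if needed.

x* = 4.0767

Plugging in: x* = (2·13.75/13.62)² = 4.0767.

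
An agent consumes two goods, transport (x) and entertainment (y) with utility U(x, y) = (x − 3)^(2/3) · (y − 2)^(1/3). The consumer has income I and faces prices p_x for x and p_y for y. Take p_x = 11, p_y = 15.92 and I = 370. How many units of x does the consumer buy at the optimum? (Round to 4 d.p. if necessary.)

Substituting into the budget: x* = 3 + 2/3·(I − 3·p_x − 2·p_y)/p_x, and y* = 2 + 1/3·(…)/p_y.
Discretionary income = 370 − 3·11 − 2·15.92 = 305.16; x* = 3 + 2/3·305.16/11 = 21.4945.

x* = 21.4945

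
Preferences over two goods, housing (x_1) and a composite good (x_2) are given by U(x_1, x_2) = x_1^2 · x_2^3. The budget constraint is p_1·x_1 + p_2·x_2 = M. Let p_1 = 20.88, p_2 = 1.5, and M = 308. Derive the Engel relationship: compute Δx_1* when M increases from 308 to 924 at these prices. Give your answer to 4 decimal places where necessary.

Δx_1* = 11.8008

The MRS is (2/3)·x_2/x_1. Set MRS = p_1/p_2.
So 2·p_2·x_2 = 3·p_1·x_1; combined with the budget, a share 0.4 of income goes to x_1.
Demand: x_1*(p_1,p_2,M) = 0.4·M/p_1 and x_2* = 0.6·M/p_2.
At p_1=20.88, p_2=1.5, M=308: x_1* = 0.4·308/20.88 = 5.9004.
At M' = 924: x_1* = 17.7011. Change: 17.7011 − 5.9004 = 11.8008.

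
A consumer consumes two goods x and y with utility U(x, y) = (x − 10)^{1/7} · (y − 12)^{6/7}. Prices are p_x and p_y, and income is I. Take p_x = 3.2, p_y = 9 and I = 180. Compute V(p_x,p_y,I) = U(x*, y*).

V = 3.4187

Discretionary income = 180 − 10·3.2 − 12·9 = 40; x* = 10 + 1/7·40/3.2 = 11.7857; y* = 12 + 6/7·40/9 = 15.8095.
Utility at the optimum: U(11.7857, 15.8095) = 3.4187.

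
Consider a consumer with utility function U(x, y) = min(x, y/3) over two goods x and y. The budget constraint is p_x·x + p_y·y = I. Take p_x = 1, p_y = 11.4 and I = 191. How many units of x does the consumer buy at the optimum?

Leontief preferences: the optimum is at the kink where x/1 = y/3, i.e. y = 3·x.
Budget: p_x·x + p_y·3·x = I, so (p_x + 3·p_y)·x = I.
Demand: x*(p_x,p_y,I) = I/(p_x + 3·p_y), y* = 3·I/(p_x + 3·p_y).
Here 1 + 3·11.4 = 35.2, giving x* = 5.4261.

x* = 5.4261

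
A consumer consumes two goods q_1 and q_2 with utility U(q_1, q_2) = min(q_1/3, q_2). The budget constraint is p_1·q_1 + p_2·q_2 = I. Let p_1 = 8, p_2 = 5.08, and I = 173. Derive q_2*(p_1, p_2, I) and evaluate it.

q_2* = 5.9491

With perfect complements, no substitution: consume in ratio q_1:q_2 = 3:1.
Budget: p_1·q_1 + p_2·(1/3)·q_1 = I, so (3·p_1 + p_2)·q_1 = 3·I.
Demand: q_1*(p_1,p_2,I) = 3·I/(3·p_1 + p_2), q_2* = I/(3·p_1 + p_2).
Here 3·8 + 5.08 = 29.08, giving q_2* = 5.9491.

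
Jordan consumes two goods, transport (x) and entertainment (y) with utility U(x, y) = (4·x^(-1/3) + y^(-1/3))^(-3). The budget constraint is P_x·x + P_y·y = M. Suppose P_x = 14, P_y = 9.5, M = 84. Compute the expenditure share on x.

MU_x ∝ 4·x^(-4/3), MU_y ∝ y^(-4/3), so MRS = 4·(y/x)^(4/3) = P_x/P_y.
Hence y/x = ((1/4)·P_x/P_y)^(1/(4/3)), i.e. raised to the 0.75 power.
With the ratio pinned down, the budget gives x* = M/(P_x + P_y·(y/x)) and y* = (y/x)·x*.
Numerically y/x = 0.472888, so x* = 84/(14 + 9.5·0.472888) = 4.5424 and y* = 0.472888·4.5424 = 2.148.
Expenditure on x: 14·4.5424 = 63.5936; share = 0.7571.

share on x = 0.7571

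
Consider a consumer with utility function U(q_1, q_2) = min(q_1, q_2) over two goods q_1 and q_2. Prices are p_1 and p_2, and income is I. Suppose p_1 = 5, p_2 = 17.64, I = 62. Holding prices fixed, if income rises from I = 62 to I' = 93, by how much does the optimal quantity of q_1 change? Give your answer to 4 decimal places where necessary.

Δq_1* = 1.3693

Leontief preferences: the optimum is at the kink where q_1/1 = q_2/1, i.e. q_2 = q_1.
Budget: p_1·q_1 + p_2·q_1 = I, so (p_1 + p_2)·q_1 = I.
Demand: q_1*(p_1,p_2,I) = I/(p_1 + p_2), q_2* = I/(p_1 + p_2).
Here 5 + 17.64 = 22.64, giving q_1* = 2.7385.
At I' = 93: q_1* = 4.1078. Change: 4.1078 − 2.7385 = 1.3693.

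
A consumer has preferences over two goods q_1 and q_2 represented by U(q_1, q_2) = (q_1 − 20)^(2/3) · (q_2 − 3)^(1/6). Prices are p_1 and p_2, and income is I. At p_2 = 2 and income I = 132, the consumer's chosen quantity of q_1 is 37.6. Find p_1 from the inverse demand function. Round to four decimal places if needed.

MRS = 4·(q_2−3)/(q_1−20). Tangency with p_1/p_2 gives q_2−3 = (1/4)·(p_1/p_2)·(q_1−20).
Substituting into the budget: q_1* = 20 + 0.8·(I − 20·p_1 − 3·p_2)/p_1, and q_2* = 3 + 0.2·(…)/p_2.
Set q_1* = 37.6 in the demand function and solve for p_1: p_1 = 3.

p_1 = 3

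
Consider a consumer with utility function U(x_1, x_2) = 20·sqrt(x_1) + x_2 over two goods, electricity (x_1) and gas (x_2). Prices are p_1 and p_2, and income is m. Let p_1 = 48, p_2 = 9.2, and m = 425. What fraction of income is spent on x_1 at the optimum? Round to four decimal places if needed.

Set MRS = p_1/p_2: 10·x_1^(−1/2) = p_1/p_2.
Solve: √x_1 = 10·p_2/p_1, so x_1*(p_1,p_2) = (10·p_2/p_1)², and x_2* = (m − p_1·x_1*)/p_2.
Plugging in: x_1* = (10·9.2/48)² = 3.6736, x_2* = 27.029.
Expenditure on x_1: 48·3.6736 = 176.3333; share = 0.4149.

share on x_1 = 0.4149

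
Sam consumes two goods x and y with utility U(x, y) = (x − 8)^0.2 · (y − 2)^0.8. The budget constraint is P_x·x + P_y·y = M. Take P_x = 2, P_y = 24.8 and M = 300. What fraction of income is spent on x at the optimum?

share on x = 0.2096

MRS = (1/4)·(y−2)/(x−8). Tangency with P_x/P_y gives y−2 = 4·(P_x/P_y)·(x−8).
Substituting into the budget: x* = 8 + 0.2·(M − 8·P_x − 2·P_y)/P_x, and y* = 2 + 0.8·(…)/P_y.
Discretionary income = 300 − 8·2 − 2·24.8 = 234.4; x* = 8 + 0.2·234.4/2 = 31.44; y* = 2 + 0.8·234.4/24.8 = 9.5613.
Expenditure on x: 2·31.44 = 62.88; share = 0.2096.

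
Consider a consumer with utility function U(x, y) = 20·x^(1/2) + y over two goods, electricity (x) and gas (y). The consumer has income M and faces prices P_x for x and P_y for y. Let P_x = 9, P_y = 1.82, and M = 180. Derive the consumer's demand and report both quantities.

Set MRS = P_x/P_y: 10·x^(−1/2) = P_x/P_y.
Solve: √x = 10·P_y/P_x, so x*(P_x,P_y) = (10·P_y/P_x)², and y* = (M − P_x·x*)/P_y.
Plugging in: x* = (10·1.82/9)² = 4.0894, y* = 78.6789.

x* = 4.0894, y* = 78.6789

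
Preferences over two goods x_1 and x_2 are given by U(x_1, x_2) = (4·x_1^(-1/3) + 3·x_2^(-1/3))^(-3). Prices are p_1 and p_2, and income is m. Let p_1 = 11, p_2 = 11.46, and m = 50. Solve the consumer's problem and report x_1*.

MRS = MU_x_1/MU_x_2 = (4/3)·(x_2/x_1)^(4/3). Set equal to p_1/p_2.
Solve for the ratio: x_2/x_1 = [(3/4)·p_1/p_2]^(0.75).
With the ratio pinned down, the budget gives x_1* = m/(p_1 + p_2·(x_2/x_1)) and x_2* = (x_2/x_1)·x_1*.
Numerically x_2/x_1 = 0.781541, so x_1* = 50/(11 + 11.46·0.781541) = 2.5055.

x_1* = 2.5055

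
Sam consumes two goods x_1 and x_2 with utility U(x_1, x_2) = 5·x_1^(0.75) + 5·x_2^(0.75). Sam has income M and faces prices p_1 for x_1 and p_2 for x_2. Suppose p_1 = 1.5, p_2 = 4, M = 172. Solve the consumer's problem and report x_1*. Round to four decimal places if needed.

MU_x_1 ∝ 5·x_1^(-0.25), MU_x_2 ∝ 5·x_2^(-0.25), so MRS = (x_2/x_1)^(0.25) = p_1/p_2.
Solve for the ratio: x_2/x_1 = [p_1/p_2]^(4).
Substitute x_2 = (x_2/x_1)·x_1 into the budget: x_1* = M/(p_1 + p_2·(x_2/x_1)).
Numerically x_2/x_1 = 0.019775, so x_1* = 172/(1.5 + 4·0.019775) = 108.9227.

x_1* = 108.9227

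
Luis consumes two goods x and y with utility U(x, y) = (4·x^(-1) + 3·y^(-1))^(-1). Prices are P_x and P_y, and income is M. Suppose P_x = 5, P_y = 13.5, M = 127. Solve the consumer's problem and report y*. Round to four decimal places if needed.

y* = 5.5249

MU_x ∝ 4·x^(-2), MU_y ∝ 3·y^(-2), so MRS = (4/3)·(y/x)^(2) = P_x/P_y.
Hence y/x = ((3/4)·P_x/P_y)^(1/(2)), i.e. raised to the 0.5 power.
With the ratio pinned down, the budget gives x* = M/(P_x + P_y·(y/x)) and y* = (y/x)·x*.
Numerically y/x = 0.527046, so x* = 127/(5 + 13.5·0.527046) = 10.4828 and y* = 0.527046·10.4828 = 5.5249.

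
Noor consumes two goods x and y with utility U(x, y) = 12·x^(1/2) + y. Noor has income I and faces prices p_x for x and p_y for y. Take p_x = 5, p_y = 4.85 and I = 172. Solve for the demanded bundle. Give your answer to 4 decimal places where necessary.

x* = 33.8724, y* = 0.5439

Set MRS = p_x/p_y: 6·x^(−1/2) = p_x/p_y.
Thus x* = (6·p_y/p_x)² — independent of I — with the rest of income spent on y.
Plugging in: x* = (6·4.85/5)² = 33.8724, y* = 0.5439.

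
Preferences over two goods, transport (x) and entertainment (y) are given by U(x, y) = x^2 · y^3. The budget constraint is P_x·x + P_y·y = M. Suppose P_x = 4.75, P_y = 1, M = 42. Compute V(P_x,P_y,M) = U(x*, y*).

V = 200185.6611

MU_x/MU_y = (2·y)/(3·x); tangency sets this equal to P_x/P_y.
Rearranging, P_y·y = (3/2)·P_x·x. Substituting into the budget gives P_x·x·(1 + (3/2)) = M.
Demand: x*(P_x,P_y,M) = 0.4·M/P_x and y* = 0.6·M/P_y.
At P_x=4.75, P_y=1, M=42: x* = 0.4·42/4.75 = 3.5368, y* = 25.2.
Utility at the optimum: U(3.5368, 25.2) = 200185.6611.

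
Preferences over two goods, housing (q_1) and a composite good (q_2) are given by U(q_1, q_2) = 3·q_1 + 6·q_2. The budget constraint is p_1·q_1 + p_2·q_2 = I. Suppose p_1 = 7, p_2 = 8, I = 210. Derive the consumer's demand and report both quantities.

q_1* = 0, q_2* = 26.25

Linear utility — the consumer picks whichever good has higher MU/price: 3/7 = 0.4286 vs 6/8 = 0.75.
q_2 gives more utility per dollar, so spend all income on q_2: q_2* = I/p_2, q_1* = 0.
Numerically: q_1* = 0, q_2* = 26.25.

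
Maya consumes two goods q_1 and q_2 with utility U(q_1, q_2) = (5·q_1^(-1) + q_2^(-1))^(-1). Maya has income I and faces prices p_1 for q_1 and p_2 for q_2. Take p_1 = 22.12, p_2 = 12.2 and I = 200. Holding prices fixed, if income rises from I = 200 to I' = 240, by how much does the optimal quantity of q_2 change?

MRS = MU_q_1/MU_q_2 = 5·(q_2/q_1)^(2). Set equal to p_1/p_2.
Solve for the ratio: q_2/q_1 = [(1/5)·p_1/p_2]^(0.5).
Substitute q_2 = (q_2/q_1)·q_1 into the budget: q_1* = I/(p_1 + p_2·(q_2/q_1)).
Numerically q_2/q_1 = 0.602182, so q_1* = 200/(22.12 + 12.2·0.602182) = 6.7873 and q_2* = 0.602182·6.7873 = 4.0872.
At I' = 240: q_2* = 4.9047. Change: 4.9047 − 4.0872 = 0.8174.

Δq_2* = 0.8174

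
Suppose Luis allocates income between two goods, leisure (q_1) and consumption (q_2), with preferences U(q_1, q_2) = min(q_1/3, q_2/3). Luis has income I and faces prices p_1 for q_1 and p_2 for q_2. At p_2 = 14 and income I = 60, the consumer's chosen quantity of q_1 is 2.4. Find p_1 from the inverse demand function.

With perfect complements, no substitution: consume in ratio q_1:q_2 = 3:3.
Budget: p_1·q_1 + p_2·q_1 = I, so (3·p_1 + 3·p_2)·q_1 = 3·I.
Demand: q_1*(p_1,p_2,I) = 3·I/(3·p_1 + 3·p_2), q_2* = 3·I/(3·p_1 + 3·p_2).
Set q_1* = 2.4 in the demand function and solve for p_1: p_1 = 11.

p_1 = 11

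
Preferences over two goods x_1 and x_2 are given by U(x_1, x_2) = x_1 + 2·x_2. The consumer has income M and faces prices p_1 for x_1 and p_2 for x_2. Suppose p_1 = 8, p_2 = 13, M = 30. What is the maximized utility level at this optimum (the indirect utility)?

V = 4.6154

Perfect substitutes: compare marginal utility per dollar. 1/p_1 vs 2/p_2 → 0.125 vs 0.1538.
x_2 gives more utility per dollar, so spend all income on x_2: x_2* = M/p_2, x_1* = 0.
Numerically: x_1* = 0, x_2* = 2.3077.
Utility at the optimum: U(0, 2.3077) = 4.6154.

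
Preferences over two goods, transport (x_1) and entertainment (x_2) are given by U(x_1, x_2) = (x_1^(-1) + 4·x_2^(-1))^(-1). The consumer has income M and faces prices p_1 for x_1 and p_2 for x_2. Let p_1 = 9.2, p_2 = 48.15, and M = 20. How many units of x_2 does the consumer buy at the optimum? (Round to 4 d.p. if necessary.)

MRS = MU_x_1/MU_x_2 = (1/4)·(x_2/x_1)^(2). Set equal to p_1/p_2.
Hence x_2/x_1 = (4·p_1/p_2)^(1/(2)), i.e. raised to the 0.5 power.
With the ratio pinned down, the budget gives x_1* = M/(p_1 + p_2·(x_2/x_1)) and x_2* = (x_2/x_1)·x_1*.
Numerically x_2/x_1 = 0.87423, so x_1* = 20/(9.2 + 48.15·0.87423) = 0.3899 and x_2* = 0.87423·0.3899 = 0.3409.

x_2* = 0.3409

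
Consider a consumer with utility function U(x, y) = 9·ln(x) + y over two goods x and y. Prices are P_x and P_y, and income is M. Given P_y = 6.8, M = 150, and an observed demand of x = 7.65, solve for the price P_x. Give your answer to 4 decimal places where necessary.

P_x = 8

MU_x = 9/x, MU_y = 1. Tangency: 9/x = P_x/P_y.
So x*(P_x,P_y) = 9·P_y/P_x, independent of income; and y* = (M − 9·P_y)/P_y.
Set x* = 7.65 in the demand function and solve for P_x: P_x = 8.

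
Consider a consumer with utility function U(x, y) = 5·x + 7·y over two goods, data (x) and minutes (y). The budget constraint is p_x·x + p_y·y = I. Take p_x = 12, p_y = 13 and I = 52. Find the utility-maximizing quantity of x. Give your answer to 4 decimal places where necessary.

Numerically: x* = 0, y* = 4.

x* = 0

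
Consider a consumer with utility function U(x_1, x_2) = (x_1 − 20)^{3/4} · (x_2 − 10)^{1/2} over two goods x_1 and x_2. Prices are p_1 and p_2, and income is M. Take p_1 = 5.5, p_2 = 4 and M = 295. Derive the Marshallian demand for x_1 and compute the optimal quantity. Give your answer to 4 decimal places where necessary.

x_1* = 35.8182

After buying the subsistence bundle (20, 10), a share 0.6 of the remaining income goes to x_1: x_1* = 20 + 0.6·(M − 20p_1 − 10p_2)/p_1.
Discretionary income = 295 − 20·5.5 − 10·4 = 145; x_1* = 20 + 0.6·145/5.5 = 35.8182.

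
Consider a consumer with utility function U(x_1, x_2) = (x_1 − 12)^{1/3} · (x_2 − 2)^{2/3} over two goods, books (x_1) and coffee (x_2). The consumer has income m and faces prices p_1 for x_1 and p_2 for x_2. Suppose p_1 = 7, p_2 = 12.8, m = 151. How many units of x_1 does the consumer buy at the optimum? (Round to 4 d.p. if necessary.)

Let x_1' = x_1−12, x_2' = x_2−2. MRS = (1/2)·x_2'/x_1' = p_1/p_2.
After buying the subsistence bundle (12, 2), a share 1/3 of the remaining income goes to x_1: x_1* = 12 + 1/3·(m − 12p_1 − 2p_2)/p_1.
Discretionary income = 151 − 12·7 − 2·12.8 = 41.4; x_1* = 12 + 1/3·41.4/7 = 13.9714.

x_1* = 13.9714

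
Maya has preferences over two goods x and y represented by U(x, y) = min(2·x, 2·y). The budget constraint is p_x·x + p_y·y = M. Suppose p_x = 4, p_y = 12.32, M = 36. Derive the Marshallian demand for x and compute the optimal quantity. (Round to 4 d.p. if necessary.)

x* = 2.2059

Leontief preferences: the optimum is at the kink where x/2 = y/2, i.e. y = x.
Budget: p_x·x + p_y·x = M, so (2·p_x + 2·p_y)·x = 2·M.
Demand: x*(p_x,p_y,M) = 2·M/(2·p_x + 2·p_y), y* = 2·M/(2·p_x + 2·p_y).
Here 2·4 + 2·12.32 = 32.64, giving x* = 2.2059.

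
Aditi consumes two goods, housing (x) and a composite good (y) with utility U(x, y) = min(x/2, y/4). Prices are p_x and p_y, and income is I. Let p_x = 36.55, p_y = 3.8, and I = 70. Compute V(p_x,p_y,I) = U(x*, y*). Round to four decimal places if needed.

Leontief preferences: the optimum is at the kink where x/2 = y/4, i.e. y = 2·x.
Budget: p_x·x + p_y·2·x = I, so (2·p_x + 4·p_y)·x = 2·I.
Demand: x*(p_x,p_y,I) = 2·I/(2·p_x + 4·p_y), y* = 4·I/(2·p_x + 4·p_y).
Here 2·36.55 + 4·3.8 = 88.3, giving x* = 1.5855 and y* = 3.171.
Utility at the optimum: U(1.5855, 3.171) = 0.7928.

V = 0.7928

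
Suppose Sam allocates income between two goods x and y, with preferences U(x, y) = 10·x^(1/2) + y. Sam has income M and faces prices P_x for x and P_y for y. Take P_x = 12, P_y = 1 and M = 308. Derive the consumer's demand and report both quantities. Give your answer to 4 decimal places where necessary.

Utility is quasi-linear in y; the FOC for x is 5/√x = P_x/P_y.
Solve: √x = 5·P_y/P_x, so x*(P_x,P_y) = (5·P_y/P_x)², and y* = (M − P_x·x*)/P_y.
Plugging in: x* = (5·1/12)² = 0.1736, y* = 305.9167.

x* = 0.1736, y* = 305.9167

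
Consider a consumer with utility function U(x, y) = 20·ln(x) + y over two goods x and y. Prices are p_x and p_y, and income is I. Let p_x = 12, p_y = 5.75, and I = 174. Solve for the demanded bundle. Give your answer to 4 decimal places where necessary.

MU_x = 20/x, MU_y = 1. Tangency: 20/x = p_x/p_y.
So x*(p_x,p_y) = 20·p_y/p_x, independent of income; and y* = (I − 20·p_y)/p_y.
At the given prices: x* = 20·5.75/12 = 9.5833, and y* = 10.2609.

x* = 9.5833, y* = 10.2609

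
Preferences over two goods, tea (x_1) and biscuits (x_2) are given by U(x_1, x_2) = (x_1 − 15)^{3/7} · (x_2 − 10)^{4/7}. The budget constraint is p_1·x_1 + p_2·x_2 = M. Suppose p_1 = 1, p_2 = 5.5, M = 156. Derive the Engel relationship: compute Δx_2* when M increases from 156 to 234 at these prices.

Δx_2* = 8.1039

Discretionary income = 156 − 15·1 − 10·5.5 = 86; x_2* = 10 + 4/7·86/5.5 = 18.9351.
At M' = 234: x_2* = 27.039. Change: 27.039 − 18.9351 = 8.1039.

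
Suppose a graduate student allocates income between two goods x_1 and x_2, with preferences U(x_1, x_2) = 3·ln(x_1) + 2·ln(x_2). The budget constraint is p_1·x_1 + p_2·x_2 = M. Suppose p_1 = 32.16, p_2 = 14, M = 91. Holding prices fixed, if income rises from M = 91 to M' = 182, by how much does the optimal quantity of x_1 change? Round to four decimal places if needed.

The MRS is (3/2)·x_2/x_1. Set MRS = p_1/p_2.
So 3·p_2·x_2 = 2·p_1·x_1; combined with the budget, a share 0.6 of income goes to x_1.
Demand: x_1*(p_1,p_2,M) = 0.6·M/p_1 and x_2* = 0.4·M/p_2.
At p_1=32.16, p_2=14, M=91: x_1* = 0.6·91/32.16 = 1.6978.
At M' = 182: x_1* = 3.3955. Change: 3.3955 − 1.6978 = 1.6978.

Δx_1* = 1.6978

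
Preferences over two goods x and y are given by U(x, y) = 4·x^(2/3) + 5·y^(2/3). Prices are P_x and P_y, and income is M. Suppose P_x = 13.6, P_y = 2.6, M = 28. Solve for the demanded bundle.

MRS = MU_x/MU_y = (4/5)·(y/x)^(1/3). Set equal to P_x/P_y.
Hence y/x = ((5/4)·P_x/P_y)^(1/(1/3)), i.e. raised to the 3 power.
With the ratio pinned down, the budget gives x* = M/(P_x + P_y·(y/x)) and y* = (y/x)·x*.
Numerically y/x = 279.528903, so x* = 28/(13.6 + 2.6·279.528903) = 0.0378 and y* = 279.528903·0.0378 = 10.5714.

x* = 0.0378, y* = 10.5714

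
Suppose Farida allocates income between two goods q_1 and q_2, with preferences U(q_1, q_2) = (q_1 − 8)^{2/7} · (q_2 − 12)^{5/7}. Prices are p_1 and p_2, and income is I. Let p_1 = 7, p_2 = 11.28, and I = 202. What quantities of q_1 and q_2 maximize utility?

This is Cobb-Douglas in (q_1−8, q_2−12): tangency gives 2/7·p_2·(q_2−12) = 5/7·p_1·(q_1−8).
Substituting into the budget: q_1* = 8 + 2/7·(I − 8·p_1 − 12·p_2)/p_1, and q_2* = 12 + 5/7·(…)/p_2.
Discretionary income = 202 − 8·7 − 12·11.28 = 10.64; q_1* = 8 + 2/7·10.64/7 = 8.4343; q_2* = 12 + 5/7·10.64/11.28 = 12.6738.

q_1* = 8.4343, q_2* = 12.6738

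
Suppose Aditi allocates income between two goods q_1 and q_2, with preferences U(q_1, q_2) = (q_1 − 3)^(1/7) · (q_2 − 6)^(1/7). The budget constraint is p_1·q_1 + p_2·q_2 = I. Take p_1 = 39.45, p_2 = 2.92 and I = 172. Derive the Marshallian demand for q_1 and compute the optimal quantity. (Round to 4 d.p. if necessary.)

Let q_1' = q_1−3, q_2' = q_2−6. MRS = q_2'/q_1' = p_1/p_2.
Substituting into the budget: q_1* = 3 + 0.5·(I − 3·p_1 − 6·p_2)/p_1, and q_2* = 6 + 0.5·(…)/p_2.
Discretionary income = 172 − 3·39.45 − 6·2.92 = 36.13; q_1* = 3 + 0.5·36.13/39.45 = 3.4579.

q_1* = 3.4579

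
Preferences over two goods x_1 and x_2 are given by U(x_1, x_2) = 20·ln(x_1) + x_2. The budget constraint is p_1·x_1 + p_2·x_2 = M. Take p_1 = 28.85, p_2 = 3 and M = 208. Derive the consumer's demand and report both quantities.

x_1* = 2.0797, x_2* = 49.3333

At the given prices: x_1* = 20·3/28.85 = 2.0797, and x_2* = 49.3333.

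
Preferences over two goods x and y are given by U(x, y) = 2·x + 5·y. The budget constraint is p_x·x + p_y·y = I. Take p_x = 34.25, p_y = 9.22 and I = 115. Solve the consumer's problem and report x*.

x* = 0

Perfect substitutes: compare marginal utility per dollar. 2/p_x vs 5/p_y → 0.0584 vs 0.5423.
y gives more utility per dollar, so spend all income on y: y* = I/p_y, x* = 0.
Numerically: x* = 0, y* = 12.4729.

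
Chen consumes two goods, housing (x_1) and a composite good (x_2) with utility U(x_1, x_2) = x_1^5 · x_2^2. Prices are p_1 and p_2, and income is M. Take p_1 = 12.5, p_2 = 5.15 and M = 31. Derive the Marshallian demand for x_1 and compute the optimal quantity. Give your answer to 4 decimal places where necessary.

Demand: x_1*(p_1,p_2,M) = 5/7·M/p_1 and x_2* = 2/7·M/p_2.
At p_1=12.5, p_2=5.15, M=31: x_1* = 5/7·31/12.5 = 1.7714.

x_1* = 1.7714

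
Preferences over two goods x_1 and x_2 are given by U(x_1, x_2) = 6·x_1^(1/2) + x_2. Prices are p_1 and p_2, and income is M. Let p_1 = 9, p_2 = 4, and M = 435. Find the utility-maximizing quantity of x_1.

Solve: √x_1 = 3·p_2/p_1, so x_1*(p_1,p_2) = (3·p_2/p_1)², and x_2* = (M − p_1·x_1*)/p_2.
Plugging in: x_1* = (3·4/9)² = 1.7778.

x_1* = 1.7778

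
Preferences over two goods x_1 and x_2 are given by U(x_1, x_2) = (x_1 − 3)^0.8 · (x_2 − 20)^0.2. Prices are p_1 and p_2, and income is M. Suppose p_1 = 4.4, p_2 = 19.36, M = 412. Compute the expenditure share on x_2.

MRS = 4·(x_2−20)/(x_1−3). Tangency with p_1/p_2 gives x_2−20 = (1/4)·(p_1/p_2)·(x_1−3).
After buying the subsistence bundle (3, 20), a share 0.8 of the remaining income goes to x_1: x_1* = 3 + 0.8·(M − 3p_1 − 20p_2)/p_1.
Discretionary income = 412 − 3·4.4 − 20·19.36 = 11.6; x_1* = 3 + 0.8·11.6/4.4 = 5.1091; x_2* = 20 + 0.2·11.6/19.36 = 20.1198.
Expenditure on x_2: 19.36·20.1198 = 389.52; share = 0.9454.

share on x_2 = 0.9454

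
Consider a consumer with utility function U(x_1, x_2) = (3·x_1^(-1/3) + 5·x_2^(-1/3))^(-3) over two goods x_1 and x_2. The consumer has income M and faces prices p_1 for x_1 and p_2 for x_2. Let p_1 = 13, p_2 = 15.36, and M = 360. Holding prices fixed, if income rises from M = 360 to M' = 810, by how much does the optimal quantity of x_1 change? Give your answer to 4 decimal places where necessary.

Numerically x_2/x_1 = 1.294347, so x_1* = 360/(13 + 15.36·1.294347) = 10.9485.
At M' = 810: x_1* = 24.6342. Change: 24.6342 − 10.9485 = 13.6856.

Δx_1* = 13.6856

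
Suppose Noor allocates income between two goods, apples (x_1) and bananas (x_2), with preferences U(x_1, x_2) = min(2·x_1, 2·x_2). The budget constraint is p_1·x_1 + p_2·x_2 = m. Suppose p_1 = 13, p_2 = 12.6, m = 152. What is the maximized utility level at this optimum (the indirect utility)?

Leontief preferences: the optimum is at the kink where x_1/2 = x_2/2, i.e. x_2 = x_1.
Budget: p_1·x_1 + p_2·x_1 = m, so (2·p_1 + 2·p_2)·x_1 = 2·m.
Demand: x_1*(p_1,p_2,m) = 2·m/(2·p_1 + 2·p_2), x_2* = 2·m/(2·p_1 + 2·p_2).
Here 2·13 + 2·12.6 = 51.2, giving x_1* = 5.9375 and x_2* = 5.9375.
Utility at the optimum: U(5.9375, 5.9375) = 11.875.

V = 11.875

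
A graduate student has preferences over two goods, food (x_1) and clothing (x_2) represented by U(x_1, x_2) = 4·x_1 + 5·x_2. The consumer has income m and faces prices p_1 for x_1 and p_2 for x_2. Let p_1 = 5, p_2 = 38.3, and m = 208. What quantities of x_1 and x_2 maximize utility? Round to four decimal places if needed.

x_1* = 41.6, x_2* = 0

Linear utility — the consumer picks whichever good has higher MU/price: 4/5 = 0.8 vs 5/38.3 = 0.1305.
x_1 gives more utility per dollar, so spend all income on x_1: x_1* = m/p_1, x_2* = 0.
Numerically: x_1* = 41.6, x_2* = 0.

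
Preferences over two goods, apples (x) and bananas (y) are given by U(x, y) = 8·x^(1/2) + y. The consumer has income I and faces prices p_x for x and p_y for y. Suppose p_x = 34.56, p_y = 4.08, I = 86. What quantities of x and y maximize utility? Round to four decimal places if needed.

x* = 0.223, y* = 19.1895

Set MRS = p_x/p_y: 4·x^(−1/2) = p_x/p_y.
Thus x* = (4·p_y/p_x)² — independent of I — with the rest of income spent on y.
Plugging in: x* = (4·4.08/34.56)² = 0.223, y* = 19.1895.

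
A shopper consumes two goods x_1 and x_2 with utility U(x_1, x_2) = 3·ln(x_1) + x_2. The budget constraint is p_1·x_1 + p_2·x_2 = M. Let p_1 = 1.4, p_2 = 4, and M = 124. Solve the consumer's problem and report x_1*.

Set MRS = p_1/p_2: (3/x_1)/1 = p_1/p_2.
So x_1*(p_1,p_2) = 3·p_2/p_1, independent of income; and x_2* = (M − 3·p_2)/p_2.
At the given prices: x_1* = 3·4/1.4 = 8.5714.

x_1* = 8.5714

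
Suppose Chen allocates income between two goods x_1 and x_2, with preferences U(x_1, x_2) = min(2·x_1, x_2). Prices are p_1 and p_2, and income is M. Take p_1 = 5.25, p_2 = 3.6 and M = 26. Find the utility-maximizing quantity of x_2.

Here 5.25 + 2·3.6 = 12.45, giving x_2* = 4.1767.

x_2* = 4.1767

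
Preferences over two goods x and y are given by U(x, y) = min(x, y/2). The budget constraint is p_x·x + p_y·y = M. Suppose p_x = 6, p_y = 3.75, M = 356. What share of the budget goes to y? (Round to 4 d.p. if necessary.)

share on y = 0.5556

Demand: x*(p_x,p_y,M) = M/(p_x + 2·p_y), y* = 2·M/(p_x + 2·p_y).
Here 6 + 2·3.75 = 13.5, giving x* = 26.3704 and y* = 52.7407.
Expenditure on y: 3.75·52.7407 = 197.7778; share = 0.5556.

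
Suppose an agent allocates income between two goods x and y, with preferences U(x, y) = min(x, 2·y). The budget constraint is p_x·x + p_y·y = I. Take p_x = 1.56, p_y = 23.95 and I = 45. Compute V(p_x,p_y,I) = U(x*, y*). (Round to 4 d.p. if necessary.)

With perfect complements, no substitution: consume in ratio x:y = 2:1.
Budget: p_x·x + p_y·(1/2)·x = I, so (2·p_x + p_y)·x = 2·I.
Demand: x*(p_x,p_y,I) = 2·I/(2·p_x + p_y), y* = I/(2·p_x + p_y).
Here 2·1.56 + 23.95 = 27.07, giving x* = 3.3247 and y* = 1.6624.
Utility at the optimum: U(3.3247, 1.6624) = 3.3247.

V = 3.3247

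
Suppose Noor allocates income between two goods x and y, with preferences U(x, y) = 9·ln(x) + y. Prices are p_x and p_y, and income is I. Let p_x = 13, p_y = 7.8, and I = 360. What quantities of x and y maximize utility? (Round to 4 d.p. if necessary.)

x* = 5.4, y* = 37.1538

MU_x = 9/x, MU_y = 1. Tangency: 9/x = p_x/p_y.
So x*(p_x,p_y) = 9·p_y/p_x, independent of income; and y* = (I − 9·p_y)/p_y.
At the given prices: x* = 9·7.8/13 = 5.4, and y* = 37.1538.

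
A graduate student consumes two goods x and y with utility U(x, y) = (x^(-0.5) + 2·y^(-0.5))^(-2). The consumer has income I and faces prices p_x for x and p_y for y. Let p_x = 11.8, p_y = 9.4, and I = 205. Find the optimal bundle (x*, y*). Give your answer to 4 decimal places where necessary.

MRS = MU_x/MU_y = (1/2)·(y/x)^(1.5). Set equal to p_x/p_y.
Hence y/x = (2·p_x/p_y)^(1/(1.5)), i.e. raised to the 2/3 power.
Substitute y = (y/x)·x into the budget: x* = I/(p_x + p_y·(y/x)).
Numerically y/x = 1.847238, so x* = 205/(11.8 + 9.4·1.847238) = 7.0292 and y* = 1.847238·7.0292 = 12.9846.

x* = 7.0292, y* = 12.9846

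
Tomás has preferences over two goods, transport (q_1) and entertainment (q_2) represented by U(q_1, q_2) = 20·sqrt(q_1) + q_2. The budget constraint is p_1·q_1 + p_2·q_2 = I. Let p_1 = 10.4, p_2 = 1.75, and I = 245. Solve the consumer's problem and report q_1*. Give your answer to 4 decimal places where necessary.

q_1* = 2.8315

Set MRS = p_1/p_2: 10·q_1^(−1/2) = p_1/p_2.
Solve: √q_1 = 10·p_2/p_1, so q_1*(p_1,p_2) = (10·p_2/p_1)², and q_2* = (I − p_1·q_1*)/p_2.
Plugging in: q_1* = (10·1.75/10.4)² = 2.8315.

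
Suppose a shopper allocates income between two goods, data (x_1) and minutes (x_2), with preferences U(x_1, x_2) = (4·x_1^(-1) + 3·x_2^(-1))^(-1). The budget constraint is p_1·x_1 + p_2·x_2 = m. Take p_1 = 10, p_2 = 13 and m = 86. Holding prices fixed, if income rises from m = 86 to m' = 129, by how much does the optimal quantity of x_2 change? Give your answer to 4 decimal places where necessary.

Δx_2* = 1.6434

MU_x_1 ∝ 4·x_1^(-2), MU_x_2 ∝ 3·x_2^(-2), so MRS = (4/3)·(x_2/x_1)^(2) = p_1/p_2.
Hence x_2/x_1 = ((3/4)·p_1/p_2)^(1/(2)), i.e. raised to the 0.5 power.
With the ratio pinned down, the budget gives x_1* = m/(p_1 + p_2·(x_2/x_1)) and x_2* = (x_2/x_1)·x_1*.
Numerically x_2/x_1 = 0.759555, so x_1* = 86/(10 + 13·0.759555) = 4.3272 and x_2* = 0.759555·4.3272 = 3.2868.
At m' = 129: x_2* = 4.9301. Change: 4.9301 − 3.2868 = 1.6434.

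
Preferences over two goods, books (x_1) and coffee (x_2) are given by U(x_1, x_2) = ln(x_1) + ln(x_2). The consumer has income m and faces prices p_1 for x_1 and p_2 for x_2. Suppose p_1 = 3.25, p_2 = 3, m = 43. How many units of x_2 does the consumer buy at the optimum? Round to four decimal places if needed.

x_2* = 7.1667

MU_x_1/MU_x_2 = (x_2)/(x_1); tangency sets this equal to p_1/p_2.
Rearranging, p_2·x_2 = p_1·x_1. Substituting into the budget gives p_1·x_1·(1 + 1) = m.
Demand: x_1*(p_1,p_2,m) = 0.5·m/p_1 and x_2* = 0.5·m/p_2.
At p_1=3.25, p_2=3, m=43: x_2* = 0.5·43/3 = 7.1667.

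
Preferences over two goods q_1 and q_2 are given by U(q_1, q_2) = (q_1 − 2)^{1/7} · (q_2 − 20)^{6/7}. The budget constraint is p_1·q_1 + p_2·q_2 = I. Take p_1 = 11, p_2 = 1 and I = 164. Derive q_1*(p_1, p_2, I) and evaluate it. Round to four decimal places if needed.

Let q_1' = q_1−2, q_2' = q_2−20. MRS = (1/6)·q_2'/q_1' = p_1/p_2.
Substituting into the budget: q_1* = 2 + 1/7·(I − 2·p_1 − 20·p_2)/p_1, and q_2* = 20 + 6/7·(…)/p_2.
Discretionary income = 164 − 2·11 − 20·1 = 122; q_1* = 2 + 1/7·122/11 = 3.5844.

q_1* = 3.5844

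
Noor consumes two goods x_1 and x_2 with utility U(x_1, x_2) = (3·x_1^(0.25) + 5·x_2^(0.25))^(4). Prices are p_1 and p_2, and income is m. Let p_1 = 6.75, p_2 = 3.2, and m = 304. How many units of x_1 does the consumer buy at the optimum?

x_1* = 12.743

Numerically x_2/x_1 = 5.345685, so x_1* = 304/(6.75 + 3.2·5.345685) = 12.743.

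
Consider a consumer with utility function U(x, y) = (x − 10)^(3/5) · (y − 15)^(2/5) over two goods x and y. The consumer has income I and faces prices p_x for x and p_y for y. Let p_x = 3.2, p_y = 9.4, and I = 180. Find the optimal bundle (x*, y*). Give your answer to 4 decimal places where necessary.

Let x' = x−10, y' = y−15. MRS = (3/2)·y'/x' = p_x/p_y.
Substituting into the budget: x* = 10 + 0.6·(I − 10·p_x − 15·p_y)/p_x, and y* = 15 + 0.4·(…)/p_y.
Discretionary income = 180 − 10·3.2 − 15·9.4 = 7; x* = 10 + 0.6·7/3.2 = 11.3125; y* = 15 + 0.4·7/9.4 = 15.2979.

x* = 11.3125, y* = 15.2979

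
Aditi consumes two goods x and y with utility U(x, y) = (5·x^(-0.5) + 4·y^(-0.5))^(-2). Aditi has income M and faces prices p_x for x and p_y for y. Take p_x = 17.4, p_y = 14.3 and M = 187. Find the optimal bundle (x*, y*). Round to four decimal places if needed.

x* = 5.9468, y* = 5.841

From the CES first-order condition, (5/4)·(y/x)^(1.5) = p_x/p_y.
Solve for the ratio: y/x = [(4/5)·p_x/p_y]^(2/3).
With the ratio pinned down, the budget gives x* = M/(p_x + p_y·(y/x)) and y* = (y/x)·x*.
Numerically y/x = 0.982205, so x* = 187/(17.4 + 14.3·0.982205) = 5.9468 and y* = 0.982205·5.9468 = 5.841.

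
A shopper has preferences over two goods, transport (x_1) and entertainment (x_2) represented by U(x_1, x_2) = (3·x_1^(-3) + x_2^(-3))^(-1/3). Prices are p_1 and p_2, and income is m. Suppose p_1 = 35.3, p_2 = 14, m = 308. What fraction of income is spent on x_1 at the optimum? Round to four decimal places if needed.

share on x_1 = 0.7248

With the ratio pinned down, the budget gives x_1* = m/(p_1 + p_2·(x_2/x_1)) and x_2* = (x_2/x_1)·x_1*.
Numerically x_2/x_1 = 0.957484, so x_1* = 308/(35.3 + 14·0.957484) = 6.3238 and x_2* = 0.957484·6.3238 = 6.055.
Expenditure on x_1: 35.3·6.3238 = 223.2307; share = 0.7248.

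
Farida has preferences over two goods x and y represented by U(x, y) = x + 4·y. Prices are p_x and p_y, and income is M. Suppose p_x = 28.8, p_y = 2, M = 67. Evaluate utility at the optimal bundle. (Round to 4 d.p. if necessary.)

Perfect substitutes: compare marginal utility per dollar. 1/p_x vs 4/p_y → 0.0347 vs 2.
y gives more utility per dollar, so spend all income on y: y* = M/p_y, x* = 0.
Numerically: x* = 0, y* = 33.5.
Utility at the optimum: U(0, 33.5) = 134.

V = 134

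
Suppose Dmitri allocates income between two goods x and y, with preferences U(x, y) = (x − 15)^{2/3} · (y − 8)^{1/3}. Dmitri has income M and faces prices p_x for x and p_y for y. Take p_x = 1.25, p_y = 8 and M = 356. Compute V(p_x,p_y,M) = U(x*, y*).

V = 62.3001

MRS = 2·(y−8)/(x−15). Tangency with p_x/p_y gives y−8 = (1/2)·(p_x/p_y)·(x−15).
After buying the subsistence bundle (15, 8), a share 2/3 of the remaining income goes to x: x* = 15 + 2/3·(M − 15p_x − 8p_y)/p_x.
Discretionary income = 356 − 15·1.25 − 8·8 = 273.25; x* = 15 + 2/3·273.25/1.25 = 160.7333; y* = 8 + 1/3·273.25/8 = 19.3854.
Utility at the optimum: U(160.7333, 19.3854) = 62.3001.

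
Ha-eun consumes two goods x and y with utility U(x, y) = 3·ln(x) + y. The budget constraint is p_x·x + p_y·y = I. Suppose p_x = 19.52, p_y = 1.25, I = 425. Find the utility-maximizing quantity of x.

MU_x = 3/x, MU_y = 1. Tangency: 3/x = p_x/p_y.
So x*(p_x,p_y) = 3·p_y/p_x, independent of income; and y* = (I − 3·p_y)/p_y.
At the given prices: x* = 3·1.25/19.52 = 0.1921.

x* = 0.1921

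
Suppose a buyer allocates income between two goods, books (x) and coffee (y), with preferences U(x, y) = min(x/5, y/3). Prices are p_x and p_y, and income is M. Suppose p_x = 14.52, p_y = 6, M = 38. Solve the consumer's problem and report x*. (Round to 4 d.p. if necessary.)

x* = 2.0971

Here 5·14.52 + 3·6 = 90.6, giving x* = 2.0971.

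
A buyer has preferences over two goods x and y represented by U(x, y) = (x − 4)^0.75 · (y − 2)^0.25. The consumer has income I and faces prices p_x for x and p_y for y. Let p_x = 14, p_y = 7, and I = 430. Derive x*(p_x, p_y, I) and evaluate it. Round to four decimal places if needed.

x* = 23.2857

MRS = 3·(y−2)/(x−4). Tangency with p_x/p_y gives y−2 = (1/3)·(p_x/p_y)·(x−4).
After buying the subsistence bundle (4, 2), a share 0.75 of the remaining income goes to x: x* = 4 + 0.75·(I − 4p_x − 2p_y)/p_x.
Discretionary income = 430 − 4·14 − 2·7 = 360; x* = 4 + 0.75·360/14 = 23.2857.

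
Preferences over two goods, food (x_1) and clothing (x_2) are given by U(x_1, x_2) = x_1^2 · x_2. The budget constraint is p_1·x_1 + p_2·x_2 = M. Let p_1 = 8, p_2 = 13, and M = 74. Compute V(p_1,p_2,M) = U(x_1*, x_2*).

V = 72.1553

Tangency: MRS = 2·x_2/x_1 = p_1/p_2.
So 2·p_2·x_2 = p_1·x_1; combined with the budget, a share 2/3 of income goes to x_1.
Demand: x_1*(p_1,p_2,M) = 2/3·M/p_1 and x_2* = 1/3·M/p_2.
At p_1=8, p_2=13, M=74: x_1* = 2/3·74/8 = 6.1667, x_2* = 1.8974.
Utility at the optimum: U(6.1667, 1.8974) = 72.1553.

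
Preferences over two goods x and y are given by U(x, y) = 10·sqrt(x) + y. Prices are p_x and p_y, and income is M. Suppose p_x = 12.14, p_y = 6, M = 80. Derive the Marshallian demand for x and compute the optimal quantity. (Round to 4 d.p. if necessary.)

Plugging in: x* = (5·6/12.14)² = 6.1067.

x* = 6.1067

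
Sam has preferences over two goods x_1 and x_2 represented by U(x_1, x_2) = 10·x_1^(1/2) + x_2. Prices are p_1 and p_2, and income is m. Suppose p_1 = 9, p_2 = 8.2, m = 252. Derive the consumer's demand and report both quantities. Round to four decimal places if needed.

Utility is quasi-linear in x_2; the FOC for x_1 is 5/√x_1 = p_1/p_2.
Thus x_1* = (5·p_2/p_1)² — independent of m — with the rest of income spent on x_2.
Plugging in: x_1* = (5·8.2/9)² = 20.7531, x_2* = 7.9539.

x_1* = 20.7531, x_2* = 7.9539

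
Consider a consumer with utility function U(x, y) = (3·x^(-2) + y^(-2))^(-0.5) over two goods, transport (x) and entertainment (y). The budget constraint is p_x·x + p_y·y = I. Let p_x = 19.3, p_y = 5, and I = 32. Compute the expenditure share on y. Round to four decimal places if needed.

MRS = MU_x/MU_y = 3·(y/x)^(3). Set equal to p_x/p_y.
Hence y/x = ((1/3)·p_x/p_y)^(1/(3)), i.e. raised to the 1/3 power.
With the ratio pinned down, the budget gives x* = I/(p_x + p_y·(y/x)) and y* = (y/x)·x*.
Numerically y/x = 1.087649, so x* = 32/(19.3 + 5·1.087649) = 1.2935 and y* = 1.087649·1.2935 = 1.4069.
Expenditure on y: 5·1.4069 = 7.0346; share = 0.2198.

share on y = 0.2198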